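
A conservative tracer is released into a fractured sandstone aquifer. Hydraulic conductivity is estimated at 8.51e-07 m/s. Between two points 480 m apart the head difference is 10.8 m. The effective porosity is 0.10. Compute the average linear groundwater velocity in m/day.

Convert K: 8.51e-07 m/s × 86400 = 0.07353 m/day.
Hydraulic gradient i = Δh / L = 10.8 / 480 = 0.02250.
Darcy flux q = K · i = 0.07353 × 0.02250 = 0.001654 m/day.
Seepage velocity v = q / n_e = 0.001654 / 0.10 = 0.01654 m/day.

0.0165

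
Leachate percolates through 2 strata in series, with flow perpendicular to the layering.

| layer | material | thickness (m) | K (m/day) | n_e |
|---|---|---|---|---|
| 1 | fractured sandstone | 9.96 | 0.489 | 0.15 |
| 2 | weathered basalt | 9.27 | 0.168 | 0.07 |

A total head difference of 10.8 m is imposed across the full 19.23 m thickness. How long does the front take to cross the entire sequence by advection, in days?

15.0

With flow normal to the layers, continuity requires the same specific discharge q through every layer.
Σ(b_i/K_i) = 9.96/0.489 + 9.27/0.168 = 75.55 d.
q = Δh / Σ(b_i/K_i) = 10.8 / 75.55 = 0.1430 m/day.
In each layer the seepage velocity is v_i = q/n_i, so the layer transit time is t_i = b_i·n_i / q:
  layer 1 (fractured sandstone): t_1 = 9.96 × 0.15 / 0.1430 = 10.45 d
  layer 2 (weathered basalt): t_2 = 9.27 × 0.07 / 0.1430 = 4.539 d
Total t = Σ t_i = 14.99 days.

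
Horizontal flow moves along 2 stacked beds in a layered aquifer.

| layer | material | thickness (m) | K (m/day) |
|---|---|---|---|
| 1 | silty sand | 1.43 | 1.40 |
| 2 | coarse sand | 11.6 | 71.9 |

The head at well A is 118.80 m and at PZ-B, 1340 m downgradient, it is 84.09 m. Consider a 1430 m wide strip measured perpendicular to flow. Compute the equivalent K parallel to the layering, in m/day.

64.2

Flow is parallel to layering, so each bed carries its own Darcy discharge and the transmissivities add.
Σ(K_i·b_i) = 1.40×1.43 + 71.9×11.6 = 836.0 m²/day.
Total thickness b = 13.03 m, so K_eq = Σ(K_i·b_i)/b = 64.16 m/day.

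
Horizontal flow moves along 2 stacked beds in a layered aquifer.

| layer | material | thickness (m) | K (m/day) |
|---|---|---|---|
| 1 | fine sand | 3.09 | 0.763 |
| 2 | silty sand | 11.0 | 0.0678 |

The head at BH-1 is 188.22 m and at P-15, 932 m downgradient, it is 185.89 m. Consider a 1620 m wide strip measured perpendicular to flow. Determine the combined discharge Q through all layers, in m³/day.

Flow is parallel to layering, so each bed carries its own Darcy discharge and the transmissivities add.
Σ(K_i·b_i) = 0.763×3.09 + 0.0678×11.0 = 3.103 m²/day.
Hydraulic gradient i = (188.22 − 185.89) / 932 = 2.33 / 932 = 0.002500.
Q = Σ(K_i·b_i) · W · i = 3.103 × 1620 × 0.002500 = 12.57 m³/day.

12.6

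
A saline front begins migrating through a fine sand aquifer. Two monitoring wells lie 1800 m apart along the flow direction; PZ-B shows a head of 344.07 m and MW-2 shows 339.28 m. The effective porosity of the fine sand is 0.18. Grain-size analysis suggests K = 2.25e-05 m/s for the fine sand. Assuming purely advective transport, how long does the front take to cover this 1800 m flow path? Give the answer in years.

171

Convert K: 2.25e-05 m/s × 86400 = 1.944 m/day.
Hydraulic gradient i = (344.07 − 339.28) / 1800 = 4.79 / 1800 = 0.002661.
Darcy flux q = K · i = 1.944 × 0.002661 = 0.005173 m/day.
Seepage velocity v = q / n_e = 0.005173 / 0.18 = 0.02874 m/day.
Travel time t = L / v = 1800 / 0.02874 = 62630 days = 171.5 years.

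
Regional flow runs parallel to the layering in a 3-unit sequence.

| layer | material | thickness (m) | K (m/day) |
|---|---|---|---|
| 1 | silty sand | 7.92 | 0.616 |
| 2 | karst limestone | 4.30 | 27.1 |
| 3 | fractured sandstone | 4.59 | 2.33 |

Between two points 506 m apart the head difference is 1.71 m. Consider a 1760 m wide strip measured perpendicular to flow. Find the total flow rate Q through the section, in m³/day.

786

Flow is parallel to layering, so each bed carries its own Darcy discharge and the transmissivities add.
Σ(K_i·b_i) = 0.616×7.92 + 27.1×4.30 + 2.33×4.59 = 132.1 m²/day.
Hydraulic gradient i = Δh / L = 1.71 / 506 = 0.003379.
Q = Σ(K_i·b_i) · W · i = 132.1 × 1760 × 0.003379 = 785.7 m³/day.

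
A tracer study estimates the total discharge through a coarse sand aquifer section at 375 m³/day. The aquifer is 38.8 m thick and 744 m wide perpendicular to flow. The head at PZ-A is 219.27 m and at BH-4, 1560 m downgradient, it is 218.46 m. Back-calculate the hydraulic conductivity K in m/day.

Cross-sectional area A = 744 × 38.8 = 28867 m².
Hydraulic gradient i = (219.27 − 218.46) / 1560 = 0.81 / 1560 = 0.0005192.
From Q = K·A·i, K = Q / (A·i) = 375 / (28867 × 0.0005192) = 25.02 m/day.

25.0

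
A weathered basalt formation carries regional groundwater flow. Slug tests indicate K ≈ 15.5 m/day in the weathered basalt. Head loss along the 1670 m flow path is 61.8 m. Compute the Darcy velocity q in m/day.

Hydraulic gradient i = Δh / L = 61.8 / 1670 = 0.03701.
Specific discharge q = K · i = 15.50 × 0.03701 = 0.5736 m/day.

0.574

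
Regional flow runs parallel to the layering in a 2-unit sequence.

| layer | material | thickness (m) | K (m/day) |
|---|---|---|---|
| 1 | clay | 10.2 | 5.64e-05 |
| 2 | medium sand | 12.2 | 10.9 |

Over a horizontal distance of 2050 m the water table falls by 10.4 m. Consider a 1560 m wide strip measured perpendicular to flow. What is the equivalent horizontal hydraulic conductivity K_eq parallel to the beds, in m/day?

5.94

Flow is parallel to layering, so each bed carries its own Darcy discharge and the transmissivities add.
Σ(K_i·b_i) = 5.64e-05×10.2 + 10.9×12.2 = 133.0 m²/day.
Total thickness b = 22.40 m, so K_eq = Σ(K_i·b_i)/b = 5.937 m/day.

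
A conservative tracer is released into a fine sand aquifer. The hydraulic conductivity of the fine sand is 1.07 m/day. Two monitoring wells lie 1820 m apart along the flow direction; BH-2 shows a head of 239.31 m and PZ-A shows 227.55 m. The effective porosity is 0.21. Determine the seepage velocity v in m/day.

0.0329

Hydraulic gradient i = (239.31 − 227.55) / 1820 = 11.76 / 1820 = 0.006462.
Darcy flux q = K · i = 1.070 × 0.006462 = 0.006914 m/day.
Seepage velocity v = q / n_e = 0.006914 / 0.21 = 0.03292 m/day.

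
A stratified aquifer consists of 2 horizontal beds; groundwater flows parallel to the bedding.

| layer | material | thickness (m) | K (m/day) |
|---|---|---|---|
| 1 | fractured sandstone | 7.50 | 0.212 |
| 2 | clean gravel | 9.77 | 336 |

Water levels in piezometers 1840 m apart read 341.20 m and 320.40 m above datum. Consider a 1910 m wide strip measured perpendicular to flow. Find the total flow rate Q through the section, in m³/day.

70900

Flow is parallel to layering, so each bed carries its own Darcy discharge and the transmissivities add.
Σ(K_i·b_i) = 0.212×7.50 + 336×9.77 = 3284 m²/day.
Hydraulic gradient i = (341.20 − 320.40) / 1840 = 20.8 / 1840 = 0.01130.
Q = Σ(K_i·b_i) · W · i = 3284 × 1910 × 0.01130 = 70913 m³/day.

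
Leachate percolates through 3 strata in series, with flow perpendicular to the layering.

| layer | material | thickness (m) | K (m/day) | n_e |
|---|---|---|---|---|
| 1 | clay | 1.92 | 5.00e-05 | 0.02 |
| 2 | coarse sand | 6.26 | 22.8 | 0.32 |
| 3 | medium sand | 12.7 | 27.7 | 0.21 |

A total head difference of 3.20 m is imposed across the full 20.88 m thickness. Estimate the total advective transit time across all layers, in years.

With flow normal to the layers, continuity requires the same specific discharge q through every layer.
Σ(b_i/K_i) = 1.92/5.00e-05 + 6.26/22.8 + 12.7/27.7 = 38401 d.
q = Δh / Σ(b_i/K_i) = 3.20 / 38401 = 8.333e-05 m/day.
In each layer the seepage velocity is v_i = q/n_i, so the layer transit time is t_i = b_i·n_i / q:
  layer 1 (clay): t_1 = 1.92 × 0.02 / 8.333e-05 = 460.8 d
  layer 2 (coarse sand): t_2 = 6.26 × 0.32 / 8.333e-05 = 24039 d
  layer 3 (medium sand): t_3 = 12.7 × 0.21 / 8.333e-05 = 32005 d
Total t = Σ t_i = 56504 days = 154.7 years.

155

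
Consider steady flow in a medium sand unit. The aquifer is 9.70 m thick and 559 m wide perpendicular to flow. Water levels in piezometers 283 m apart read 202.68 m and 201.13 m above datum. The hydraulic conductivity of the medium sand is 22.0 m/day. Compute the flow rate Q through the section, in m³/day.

653

Cross-sectional area A = 559 × 9.70 = 5422 m².
Hydraulic gradient i = (202.68 − 201.13) / 283 = 1.55 / 283 = 0.005477.
Darcy's law: Q = K · A · i = 22.00 × 5422 × 0.005477 = 653.4 m³/day.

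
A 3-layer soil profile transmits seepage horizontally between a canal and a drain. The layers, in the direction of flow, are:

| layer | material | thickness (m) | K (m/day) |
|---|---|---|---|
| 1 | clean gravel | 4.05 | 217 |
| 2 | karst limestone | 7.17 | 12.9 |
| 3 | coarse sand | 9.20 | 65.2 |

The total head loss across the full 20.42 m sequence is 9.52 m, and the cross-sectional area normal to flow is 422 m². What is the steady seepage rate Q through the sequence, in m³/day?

Flow is perpendicular to layering, so the layers act in series and the equivalent K is the thickness-weighted harmonic mean.
Total thickness L = 4.05 + 7.17 + 9.20 = 20.42 m.
Σ(b_i/K_i) = 4.05/217 + 7.17/12.9 + 9.20/65.2 = 0.7156 d.
K_eq = L / Σ(b_i/K_i) = 20.42 / 0.7156 = 28.54 m/day.
Q = K_eq · A · (Δh/L) = 28.54 × 422 × (9.52/20.42) = 5614 m³/day.

5610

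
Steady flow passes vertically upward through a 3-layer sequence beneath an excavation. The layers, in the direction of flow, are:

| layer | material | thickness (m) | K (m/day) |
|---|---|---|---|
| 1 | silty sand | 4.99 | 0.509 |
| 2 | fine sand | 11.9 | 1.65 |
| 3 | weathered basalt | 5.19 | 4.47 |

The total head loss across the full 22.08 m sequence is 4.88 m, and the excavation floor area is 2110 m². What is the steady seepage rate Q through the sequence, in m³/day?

566

Flow is perpendicular to layering, so the layers act in series and the equivalent K is the thickness-weighted harmonic mean.
Total thickness L = 4.99 + 11.9 + 5.19 = 22.08 m.
Σ(b_i/K_i) = 4.99/0.509 + 11.9/1.65 + 5.19/4.47 = 18.18 d.
K_eq = L / Σ(b_i/K_i) = 22.08 / 18.18 = 1.215 m/day.
Q = K_eq · A · (Δh/L) = 1.215 × 2110 × (4.88/22.08) = 566.5 m³/day.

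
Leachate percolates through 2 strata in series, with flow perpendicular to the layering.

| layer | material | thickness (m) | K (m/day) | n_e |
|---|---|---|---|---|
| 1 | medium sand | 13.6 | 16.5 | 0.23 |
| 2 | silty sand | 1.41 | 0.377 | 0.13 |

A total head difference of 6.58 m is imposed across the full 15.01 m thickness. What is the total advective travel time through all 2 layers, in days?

With flow normal to the layers, continuity requires the same specific discharge q through every layer.
Σ(b_i/K_i) = 13.6/16.5 + 1.41/0.377 = 4.564 d.
q = Δh / Σ(b_i/K_i) = 6.58 / 4.564 = 1.442 m/day.
In each layer the seepage velocity is v_i = q/n_i, so the layer transit time is t_i = b_i·n_i / q:
  layer 1 (medium sand): t_1 = 13.6 × 0.23 / 1.442 = 2.170 d
  layer 2 (silty sand): t_2 = 1.41 × 0.13 / 1.442 = 0.1271 d
Total t = Σ t_i = 2.297 days.

2.30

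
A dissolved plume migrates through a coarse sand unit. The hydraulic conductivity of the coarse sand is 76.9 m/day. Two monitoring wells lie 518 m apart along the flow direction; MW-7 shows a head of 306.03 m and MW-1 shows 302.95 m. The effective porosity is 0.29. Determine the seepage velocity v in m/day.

Hydraulic gradient i = (306.03 − 302.95) / 518 = 3.08 / 518 = 0.005946.
Darcy flux q = K · i = 76.90 × 0.005946 = 0.4572 m/day.
Seepage velocity v = q / n_e = 0.4572 / 0.29 = 1.577 m/day.

1.58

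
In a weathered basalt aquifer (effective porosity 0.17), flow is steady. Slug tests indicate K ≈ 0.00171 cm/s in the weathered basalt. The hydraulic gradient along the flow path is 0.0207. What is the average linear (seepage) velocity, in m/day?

Convert K: 0.00171 cm/s × 864 = 1.477 m/day.
Hydraulic gradient i = 0.0207.
Darcy flux q = K · i = 1.477 × 0.02070 = 0.03058 m/day.
Seepage velocity v = q / n_e = 0.03058 / 0.17 = 0.1799 m/day.

0.180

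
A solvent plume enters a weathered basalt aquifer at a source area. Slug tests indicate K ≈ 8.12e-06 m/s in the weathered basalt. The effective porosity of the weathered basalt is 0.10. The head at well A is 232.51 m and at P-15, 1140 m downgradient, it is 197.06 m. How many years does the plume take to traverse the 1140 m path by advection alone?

14.3

Convert K: 8.12e-06 m/s × 86400 = 0.7016 m/day.
Hydraulic gradient i = (232.51 − 197.06) / 1140 = 35.45 / 1140 = 0.03110.
Darcy flux q = K · i = 0.7016 × 0.03110 = 0.02182 m/day.
Seepage velocity v = q / n_e = 0.02182 / 0.10 = 0.2182 m/day.
Travel time t = L / v = 1140 / 0.2182 = 5225 days = 14.31 years.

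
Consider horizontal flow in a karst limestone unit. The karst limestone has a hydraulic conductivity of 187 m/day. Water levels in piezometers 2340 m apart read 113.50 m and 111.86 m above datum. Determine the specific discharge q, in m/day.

0.131

Hydraulic gradient i = (113.50 − 111.86) / 2340 = 1.64 / 2340 = 0.0007009.
Specific discharge q = K · i = 187.0 × 0.0007009 = 0.1311 m/day.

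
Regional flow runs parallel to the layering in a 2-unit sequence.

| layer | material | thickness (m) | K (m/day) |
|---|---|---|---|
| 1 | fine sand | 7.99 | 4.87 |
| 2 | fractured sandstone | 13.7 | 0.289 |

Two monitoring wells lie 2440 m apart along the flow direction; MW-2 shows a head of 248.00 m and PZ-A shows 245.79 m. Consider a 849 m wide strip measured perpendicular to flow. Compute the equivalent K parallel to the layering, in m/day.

1.98

Flow is parallel to layering, so each bed carries its own Darcy discharge and the transmissivities add.
Σ(K_i·b_i) = 4.87×7.99 + 0.289×13.7 = 42.87 m²/day.
Total thickness b = 21.69 m, so K_eq = Σ(K_i·b_i)/b = 1.977 m/day.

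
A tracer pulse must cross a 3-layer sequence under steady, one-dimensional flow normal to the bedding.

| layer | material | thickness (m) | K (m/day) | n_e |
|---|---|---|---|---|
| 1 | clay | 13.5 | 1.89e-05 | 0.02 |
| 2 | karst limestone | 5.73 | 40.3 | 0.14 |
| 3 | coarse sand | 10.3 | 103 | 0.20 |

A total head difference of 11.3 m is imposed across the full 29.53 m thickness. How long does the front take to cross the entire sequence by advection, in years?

With flow normal to the layers, continuity requires the same specific discharge q through every layer.
Σ(b_i/K_i) = 13.5/1.89e-05 + 5.73/40.3 + 10.3/103 = 7.143e+05 d.
q = Δh / Σ(b_i/K_i) = 11.3 / 7.143e+05 = 1.582e-05 m/day.
In each layer the seepage velocity is v_i = q/n_i, so the layer transit time is t_i = b_i·n_i / q:
  layer 1 (clay): t_1 = 13.5 × 0.02 / 1.582e-05 = 17067 d
  layer 2 (karst limestone): t_2 = 5.73 × 0.14 / 1.582e-05 = 50708 d
  layer 3 (coarse sand): t_3 = 10.3 × 0.20 / 1.582e-05 = 1.302e+05 d
Total t = Σ t_i = 1.980e+05 days = 542.1 years.

542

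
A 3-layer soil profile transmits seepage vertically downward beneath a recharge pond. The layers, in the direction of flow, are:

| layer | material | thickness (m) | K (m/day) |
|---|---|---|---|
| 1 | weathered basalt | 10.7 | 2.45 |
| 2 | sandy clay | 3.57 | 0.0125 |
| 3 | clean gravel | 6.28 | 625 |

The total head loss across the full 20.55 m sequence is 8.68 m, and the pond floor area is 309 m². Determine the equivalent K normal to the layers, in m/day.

Flow is perpendicular to layering, so the layers act in series and the equivalent K is the thickness-weighted harmonic mean.
Total thickness L = 10.7 + 3.57 + 6.28 = 20.55 m.
Σ(b_i/K_i) = 10.7/2.45 + 3.57/0.0125 + 6.28/625 = 290.0 d.
K_eq = L / Σ(b_i/K_i) = 20.55 / 290.0 = 0.07087 m/day.

0.0709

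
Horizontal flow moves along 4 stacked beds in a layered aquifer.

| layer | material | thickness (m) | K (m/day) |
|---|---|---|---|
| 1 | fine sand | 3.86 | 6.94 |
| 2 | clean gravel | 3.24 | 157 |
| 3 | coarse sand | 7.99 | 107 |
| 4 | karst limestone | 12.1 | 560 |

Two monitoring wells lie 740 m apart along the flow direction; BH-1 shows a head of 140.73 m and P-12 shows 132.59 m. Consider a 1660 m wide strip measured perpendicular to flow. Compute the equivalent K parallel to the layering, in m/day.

300

Flow is parallel to layering, so each bed carries its own Darcy discharge and the transmissivities add.
Σ(K_i·b_i) = 6.94×3.86 + 157×3.24 + 107×7.99 + 560×12.1 = 8166 m²/day.
Total thickness b = 27.19 m, so K_eq = Σ(K_i·b_i)/b = 300.3 m/day.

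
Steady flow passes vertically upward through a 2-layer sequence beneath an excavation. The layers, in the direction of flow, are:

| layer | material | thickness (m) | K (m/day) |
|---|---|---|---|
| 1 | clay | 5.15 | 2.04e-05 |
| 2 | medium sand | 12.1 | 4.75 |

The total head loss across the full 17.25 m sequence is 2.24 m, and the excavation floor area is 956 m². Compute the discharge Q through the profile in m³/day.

0.00848

Flow is perpendicular to layering, so the layers act in series and the equivalent K is the thickness-weighted harmonic mean.
Total thickness L = 5.15 + 12.1 = 17.25 m.
Σ(b_i/K_i) = 5.15/2.04e-05 + 12.1/4.75 = 2.525e+05 d.
K_eq = L / Σ(b_i/K_i) = 17.25 / 2.525e+05 = 6.833e-05 m/day.
Q = K_eq · A · (Δh/L) = 6.833e-05 × 956 × (2.24/17.25) = 0.008483 m³/day.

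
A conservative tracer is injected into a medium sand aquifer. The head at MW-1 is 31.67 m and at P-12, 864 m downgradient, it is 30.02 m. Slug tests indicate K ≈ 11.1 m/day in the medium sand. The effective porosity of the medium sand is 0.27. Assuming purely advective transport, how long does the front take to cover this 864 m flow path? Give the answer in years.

Hydraulic gradient i = (31.67 − 30.02) / 864 = 1.65 / 864 = 0.001910.
Darcy flux q = K · i = 11.10 × 0.001910 = 0.02120 m/day.
Seepage velocity v = q / n_e = 0.02120 / 0.27 = 0.07851 m/day.
Travel time t = L / v = 864 / 0.07851 = 11005 days = 30.13 years.

30.1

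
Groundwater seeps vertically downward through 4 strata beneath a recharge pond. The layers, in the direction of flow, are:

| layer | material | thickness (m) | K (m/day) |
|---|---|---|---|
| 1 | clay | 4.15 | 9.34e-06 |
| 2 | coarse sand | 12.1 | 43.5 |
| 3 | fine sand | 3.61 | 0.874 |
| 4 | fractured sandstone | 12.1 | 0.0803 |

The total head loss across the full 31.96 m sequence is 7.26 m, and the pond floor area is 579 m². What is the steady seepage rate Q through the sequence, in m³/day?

Flow is perpendicular to layering, so the layers act in series and the equivalent K is the thickness-weighted harmonic mean.
Total thickness L = 4.15 + 12.1 + 3.61 + 12.1 = 31.96 m.
Σ(b_i/K_i) = 4.15/9.34e-06 + 12.1/43.5 + 3.61/0.874 + 12.1/0.0803 = 4.445e+05 d.
K_eq = L / Σ(b_i/K_i) = 31.96 / 4.445e+05 = 7.190e-05 m/day.
Q = K_eq · A · (Δh/L) = 7.190e-05 × 579 × (7.26/31.96) = 0.009457 m³/day.

0.00946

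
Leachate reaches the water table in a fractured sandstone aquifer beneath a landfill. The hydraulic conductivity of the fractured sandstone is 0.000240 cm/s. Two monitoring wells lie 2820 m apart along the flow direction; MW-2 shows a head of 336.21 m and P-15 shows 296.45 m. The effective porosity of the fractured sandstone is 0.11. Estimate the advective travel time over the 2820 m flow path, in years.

290

Convert K: 0.000240 cm/s × 864 = 0.2074 m/day.
Hydraulic gradient i = (336.21 − 296.45) / 2820 = 39.76 / 2820 = 0.01410.
Darcy flux q = K · i = 0.2074 × 0.01410 = 0.002924 m/day.
Seepage velocity v = q / n_e = 0.002924 / 0.11 = 0.02658 m/day.
Travel time t = L / v = 2820 / 0.02658 = 1.061e+05 days = 290.5 years.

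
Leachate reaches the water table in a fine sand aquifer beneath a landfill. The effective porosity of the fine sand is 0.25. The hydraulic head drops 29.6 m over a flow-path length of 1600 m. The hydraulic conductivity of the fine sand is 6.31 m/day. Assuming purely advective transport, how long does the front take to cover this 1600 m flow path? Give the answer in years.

Hydraulic gradient i = Δh / L = 29.6 / 1600 = 0.01850.
Darcy flux q = K · i = 6.310 × 0.01850 = 0.1167 m/day.
Seepage velocity v = q / n_e = 0.1167 / 0.25 = 0.4669 m/day.
Travel time t = L / v = 1600 / 0.4669 = 3427 days = 9.381 years.

9.38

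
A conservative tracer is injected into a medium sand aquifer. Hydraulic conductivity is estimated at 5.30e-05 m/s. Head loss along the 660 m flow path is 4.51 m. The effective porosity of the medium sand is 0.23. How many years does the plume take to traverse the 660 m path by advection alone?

Convert K: 5.30e-05 m/s × 86400 = 4.579 m/day.
Hydraulic gradient i = Δh / L = 4.51 / 660 = 0.006833.
Darcy flux q = K · i = 4.579 × 0.006833 = 0.03129 m/day.
Seepage velocity v = q / n_e = 0.03129 / 0.23 = 0.1360 m/day.
Travel time t = L / v = 660 / 0.1360 = 4851 days = 13.28 years.

13.3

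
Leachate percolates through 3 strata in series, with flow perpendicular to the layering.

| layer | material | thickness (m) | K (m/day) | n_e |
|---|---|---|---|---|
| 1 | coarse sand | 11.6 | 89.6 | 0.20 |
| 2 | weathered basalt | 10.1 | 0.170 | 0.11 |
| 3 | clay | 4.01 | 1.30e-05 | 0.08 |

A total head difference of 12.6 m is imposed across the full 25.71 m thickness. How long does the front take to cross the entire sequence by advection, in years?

252

With flow normal to the layers, continuity requires the same specific discharge q through every layer.
Σ(b_i/K_i) = 11.6/89.6 + 10.1/0.170 + 4.01/1.30e-05 = 3.085e+05 d.
q = Δh / Σ(b_i/K_i) = 12.6 / 3.085e+05 = 4.084e-05 m/day.
In each layer the seepage velocity is v_i = q/n_i, so the layer transit time is t_i = b_i·n_i / q:
  layer 1 (coarse sand): t_1 = 11.6 × 0.20 / 4.084e-05 = 56807 d
  layer 2 (weathered basalt): t_2 = 10.1 × 0.11 / 4.084e-05 = 27204 d
  layer 3 (clay): t_3 = 4.01 × 0.08 / 4.084e-05 = 7855 d
Total t = Σ t_i = 91866 days = 251.5 years.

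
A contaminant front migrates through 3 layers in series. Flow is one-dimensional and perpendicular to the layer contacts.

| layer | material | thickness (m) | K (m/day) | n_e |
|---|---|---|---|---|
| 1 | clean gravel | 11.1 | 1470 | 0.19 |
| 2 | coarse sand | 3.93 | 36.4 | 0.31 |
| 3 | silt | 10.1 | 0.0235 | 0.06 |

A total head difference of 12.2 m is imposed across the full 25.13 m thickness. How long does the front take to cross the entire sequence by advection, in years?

0.379

With flow normal to the layers, continuity requires the same specific discharge q through every layer.
Σ(b_i/K_i) = 11.1/1470 + 3.93/36.4 + 10.1/0.0235 = 429.9 d.
q = Δh / Σ(b_i/K_i) = 12.2 / 429.9 = 0.02838 m/day.
In each layer the seepage velocity is v_i = q/n_i, so the layer transit time is t_i = b_i·n_i / q:
  layer 1 (clean gravel): t_1 = 11.1 × 0.19 / 0.02838 = 74.32 d
  layer 2 (coarse sand): t_2 = 3.93 × 0.31 / 0.02838 = 42.93 d
  layer 3 (silt): t_3 = 10.1 × 0.06 / 0.02838 = 21.35 d
Total t = Σ t_i = 138.6 days = 0.3795 years.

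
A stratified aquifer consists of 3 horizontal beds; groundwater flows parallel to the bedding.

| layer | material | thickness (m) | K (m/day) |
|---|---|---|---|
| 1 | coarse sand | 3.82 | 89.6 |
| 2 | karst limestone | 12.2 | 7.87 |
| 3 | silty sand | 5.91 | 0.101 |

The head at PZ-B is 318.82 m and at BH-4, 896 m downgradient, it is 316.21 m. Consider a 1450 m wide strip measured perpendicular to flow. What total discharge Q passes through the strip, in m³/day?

1850

Flow is parallel to layering, so each bed carries its own Darcy discharge and the transmissivities add.
Σ(K_i·b_i) = 89.6×3.82 + 7.87×12.2 + 0.101×5.91 = 438.9 m²/day.
Hydraulic gradient i = (318.82 − 316.21) / 896 = 2.61 / 896 = 0.002913.
Q = Σ(K_i·b_i) · W · i = 438.9 × 1450 × 0.002913 = 1854 m³/day.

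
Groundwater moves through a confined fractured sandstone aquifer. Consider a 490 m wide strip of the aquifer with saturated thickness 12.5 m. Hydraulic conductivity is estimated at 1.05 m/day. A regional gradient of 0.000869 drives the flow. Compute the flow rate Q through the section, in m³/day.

5.59

Cross-sectional area A = 490 × 12.5 = 6125 m².
Hydraulic gradient i = 0.000869.
Darcy's law: Q = K · A · i = 1.050 × 6125 × 0.0008690 = 5.589 m³/day.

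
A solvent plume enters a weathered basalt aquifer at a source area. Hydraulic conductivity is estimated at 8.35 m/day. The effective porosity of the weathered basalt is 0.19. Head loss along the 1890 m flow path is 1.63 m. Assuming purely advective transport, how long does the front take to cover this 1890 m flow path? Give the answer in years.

137

Hydraulic gradient i = Δh / L = 1.63 / 1890 = 0.0008624.
Darcy flux q = K · i = 8.350 × 0.0008624 = 0.007201 m/day.
Seepage velocity v = q / n_e = 0.007201 / 0.19 = 0.03790 m/day.
Travel time t = L / v = 1890 / 0.03790 = 49866 days = 136.5 years.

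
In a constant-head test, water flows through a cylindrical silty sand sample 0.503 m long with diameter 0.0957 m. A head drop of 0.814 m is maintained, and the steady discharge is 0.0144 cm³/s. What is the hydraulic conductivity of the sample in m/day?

0.107

Cross-sectional area A = π·(d/2)² = π × (0.0957/2)² = 0.007193 m².
Convert discharge: 0.0144 cm³/s = 1.440e-08 m³/s.
Darcy's law rearranged: K = Q·L / (A·Δh) = 1.440e-08 × 0.503 / (0.007193 × 0.814) = 1.237e-06 m/s = 0.1069 m/day.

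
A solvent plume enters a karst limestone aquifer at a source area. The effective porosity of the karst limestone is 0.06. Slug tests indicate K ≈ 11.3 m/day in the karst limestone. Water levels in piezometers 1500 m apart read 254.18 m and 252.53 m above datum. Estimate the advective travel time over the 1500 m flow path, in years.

19.8

Hydraulic gradient i = (254.18 − 252.53) / 1500 = 1.65 / 1500 = 0.001100.
Darcy flux q = K · i = 11.30 × 0.001100 = 0.01243 m/day.
Seepage velocity v = q / n_e = 0.01243 / 0.06 = 0.2072 m/day.
Travel time t = L / v = 1500 / 0.2072 = 7241 days = 19.82 years.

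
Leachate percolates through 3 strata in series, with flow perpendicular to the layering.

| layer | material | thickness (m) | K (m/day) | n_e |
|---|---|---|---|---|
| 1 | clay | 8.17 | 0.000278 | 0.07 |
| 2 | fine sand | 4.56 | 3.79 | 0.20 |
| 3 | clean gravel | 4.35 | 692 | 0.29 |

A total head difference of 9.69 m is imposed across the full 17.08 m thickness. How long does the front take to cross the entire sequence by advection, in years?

With flow normal to the layers, continuity requires the same specific discharge q through every layer.
Σ(b_i/K_i) = 8.17/0.000278 + 4.56/3.79 + 4.35/692 = 29390 d.
q = Δh / Σ(b_i/K_i) = 9.69 / 29390 = 0.0003297 m/day.
In each layer the seepage velocity is v_i = q/n_i, so the layer transit time is t_i = b_i·n_i / q:
  layer 1 (clay): t_1 = 8.17 × 0.07 / 0.0003297 = 1735 d
  layer 2 (fine sand): t_2 = 4.56 × 0.20 / 0.0003297 = 2766 d
  layer 3 (clean gravel): t_3 = 4.35 × 0.29 / 0.0003297 = 3826 d
Total t = Σ t_i = 8327 days = 22.80 years.

22.8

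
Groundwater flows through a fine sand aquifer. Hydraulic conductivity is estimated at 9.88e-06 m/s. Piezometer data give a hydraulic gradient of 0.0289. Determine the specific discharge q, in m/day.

Convert K: 9.88e-06 m/s × 86400 = 0.8536 m/day.
Hydraulic gradient i = 0.0289.
Specific discharge q = K · i = 0.8536 × 0.02890 = 0.02467 m/day.

0.0247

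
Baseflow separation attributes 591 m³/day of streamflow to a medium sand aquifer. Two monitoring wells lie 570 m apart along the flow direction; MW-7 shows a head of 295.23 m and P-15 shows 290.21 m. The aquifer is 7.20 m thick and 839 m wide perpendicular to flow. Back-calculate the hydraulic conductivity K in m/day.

Cross-sectional area A = 839 × 7.20 = 6041 m².
Hydraulic gradient i = (295.23 − 290.21) / 570 = 5.02 / 570 = 0.008807.
From Q = K·A·i, K = Q / (A·i) = 591 / (6041 × 0.008807) = 11.11 m/day.

11.1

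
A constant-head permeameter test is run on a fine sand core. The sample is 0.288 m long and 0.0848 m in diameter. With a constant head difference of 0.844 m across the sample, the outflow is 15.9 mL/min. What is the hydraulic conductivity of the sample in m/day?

Cross-sectional area A = π·(d/2)² = π × (0.0848/2)² = 0.005648 m².
Convert discharge: 15.9 mL/min = 2.650e-07 m³/s.
Darcy's law rearranged: K = Q·L / (A·Δh) = 2.650e-07 × 0.288 / (0.005648 × 0.844) = 1.601e-05 m/s = 1.383 m/day.

1.38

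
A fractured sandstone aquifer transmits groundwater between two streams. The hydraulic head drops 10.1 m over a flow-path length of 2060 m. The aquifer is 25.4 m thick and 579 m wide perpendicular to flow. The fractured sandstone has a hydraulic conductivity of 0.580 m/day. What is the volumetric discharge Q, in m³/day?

41.8

Cross-sectional area A = 579 × 25.4 = 14707 m².
Hydraulic gradient i = Δh / L = 10.1 / 2060 = 0.004903.
Darcy's law: Q = K · A · i = 0.5800 × 14707 × 0.004903 = 41.82 m³/day.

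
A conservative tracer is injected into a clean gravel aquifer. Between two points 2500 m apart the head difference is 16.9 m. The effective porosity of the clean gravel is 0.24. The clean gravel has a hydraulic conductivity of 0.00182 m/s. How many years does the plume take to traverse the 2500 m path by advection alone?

1.55

Convert K: 0.00182 m/s × 86400 = 157.2 m/day.
Hydraulic gradient i = Δh / L = 16.9 / 2500 = 0.006760.
Darcy flux q = K · i = 157.2 × 0.006760 = 1.063 m/day.
Seepage velocity v = q / n_e = 1.063 / 0.24 = 4.429 m/day.
Travel time t = L / v = 2500 / 4.429 = 564.4 days = 1.545 years.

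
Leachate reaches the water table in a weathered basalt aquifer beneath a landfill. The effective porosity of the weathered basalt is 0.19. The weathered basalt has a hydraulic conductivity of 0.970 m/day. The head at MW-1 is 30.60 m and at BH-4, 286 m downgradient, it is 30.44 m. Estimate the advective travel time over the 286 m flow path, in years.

274

Hydraulic gradient i = (30.60 − 30.44) / 286 = 0.16 / 286 = 0.0005594.
Darcy flux q = K · i = 0.9700 × 0.0005594 = 0.0005427 m/day.
Seepage velocity v = q / n_e = 0.0005427 / 0.19 = 0.002856 m/day.
Travel time t = L / v = 286 / 0.002856 = 1.001e+05 days = 274.2 years.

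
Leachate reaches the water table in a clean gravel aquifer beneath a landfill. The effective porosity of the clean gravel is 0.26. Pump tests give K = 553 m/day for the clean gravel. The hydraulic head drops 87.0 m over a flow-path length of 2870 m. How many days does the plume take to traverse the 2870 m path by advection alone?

Hydraulic gradient i = Δh / L = 87.0 / 2870 = 0.03031.
Darcy flux q = K · i = 553.0 × 0.03031 = 16.76 m/day.
Seepage velocity v = q / n_e = 16.76 / 0.26 = 64.47 m/day.
Travel time t = L / v = 2870 / 64.47 = 44.51 days.

44.5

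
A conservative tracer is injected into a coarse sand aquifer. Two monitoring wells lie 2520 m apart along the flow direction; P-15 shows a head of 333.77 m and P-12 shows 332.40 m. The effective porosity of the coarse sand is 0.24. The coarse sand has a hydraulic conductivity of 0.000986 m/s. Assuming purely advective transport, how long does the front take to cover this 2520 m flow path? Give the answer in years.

35.8

Convert K: 0.000986 m/s × 86400 = 85.19 m/day.
Hydraulic gradient i = (333.77 − 332.40) / 2520 = 1.37 / 2520 = 0.0005437.
Darcy flux q = K · i = 85.19 × 0.0005437 = 0.04631 m/day.
Seepage velocity v = q / n_e = 0.04631 / 0.24 = 0.1930 m/day.
Travel time t = L / v = 2520 / 0.1930 = 13059 days = 35.75 years.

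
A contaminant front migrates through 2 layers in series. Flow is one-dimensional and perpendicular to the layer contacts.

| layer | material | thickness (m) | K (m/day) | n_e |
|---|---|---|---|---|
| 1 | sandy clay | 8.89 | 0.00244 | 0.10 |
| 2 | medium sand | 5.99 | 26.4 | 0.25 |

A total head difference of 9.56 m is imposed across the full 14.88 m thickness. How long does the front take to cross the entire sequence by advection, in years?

2.49

With flow normal to the layers, continuity requires the same specific discharge q through every layer.
Σ(b_i/K_i) = 8.89/0.00244 + 5.99/26.4 = 3644 d.
q = Δh / Σ(b_i/K_i) = 9.56 / 3644 = 0.002624 m/day.
In each layer the seepage velocity is v_i = q/n_i, so the layer transit time is t_i = b_i·n_i / q:
  layer 1 (sandy clay): t_1 = 8.89 × 0.10 / 0.002624 = 338.8 d
  layer 2 (medium sand): t_2 = 5.99 × 0.25 / 0.002624 = 570.8 d
Total t = Σ t_i = 909.6 days = 2.490 years.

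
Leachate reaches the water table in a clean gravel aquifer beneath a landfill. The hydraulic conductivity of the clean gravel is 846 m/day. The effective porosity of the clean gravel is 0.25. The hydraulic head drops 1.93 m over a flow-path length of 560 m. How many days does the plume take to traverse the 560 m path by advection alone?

Hydraulic gradient i = Δh / L = 1.93 / 560 = 0.003446.
Darcy flux q = K · i = 846.0 × 0.003446 = 2.916 m/day.
Seepage velocity v = q / n_e = 2.916 / 0.25 = 11.66 m/day.
Travel time t = L / v = 560 / 11.66 = 48.02 days.

48.0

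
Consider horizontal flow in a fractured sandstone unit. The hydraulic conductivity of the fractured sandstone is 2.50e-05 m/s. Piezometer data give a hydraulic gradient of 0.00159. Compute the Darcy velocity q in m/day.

Convert K: 2.50e-05 m/s × 86400 = 2.160 m/day.
Hydraulic gradient i = 0.00159.
Specific discharge q = K · i = 2.160 × 0.001590 = 0.003434 m/day.

0.00343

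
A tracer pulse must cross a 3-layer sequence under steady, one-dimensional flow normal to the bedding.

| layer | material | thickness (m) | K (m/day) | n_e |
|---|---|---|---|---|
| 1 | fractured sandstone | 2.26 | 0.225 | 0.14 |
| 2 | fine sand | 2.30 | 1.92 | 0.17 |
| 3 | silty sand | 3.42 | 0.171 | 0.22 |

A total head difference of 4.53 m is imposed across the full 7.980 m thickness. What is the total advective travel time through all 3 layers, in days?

10.1

With flow normal to the layers, continuity requires the same specific discharge q through every layer.
Σ(b_i/K_i) = 2.26/0.225 + 2.30/1.92 + 3.42/0.171 = 31.24 d.
q = Δh / Σ(b_i/K_i) = 4.53 / 31.24 = 0.1450 m/day.
In each layer the seepage velocity is v_i = q/n_i, so the layer transit time is t_i = b_i·n_i / q:
  layer 1 (fractured sandstone): t_1 = 2.26 × 0.14 / 0.1450 = 2.182 d
  layer 2 (fine sand): t_2 = 2.30 × 0.17 / 0.1450 = 2.697 d
  layer 3 (silty sand): t_3 = 3.42 × 0.22 / 0.1450 = 5.189 d
Total t = Σ t_i = 10.07 days.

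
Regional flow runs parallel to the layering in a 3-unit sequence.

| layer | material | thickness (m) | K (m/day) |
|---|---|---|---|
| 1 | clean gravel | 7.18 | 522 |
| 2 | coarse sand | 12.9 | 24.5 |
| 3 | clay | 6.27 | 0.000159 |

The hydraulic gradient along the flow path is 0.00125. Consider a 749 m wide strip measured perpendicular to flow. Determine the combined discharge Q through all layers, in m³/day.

3800

Flow is parallel to layering, so each bed carries its own Darcy discharge and the transmissivities add.
Σ(K_i·b_i) = 522×7.18 + 24.5×12.9 + 0.000159×6.27 = 4064 m²/day.
Hydraulic gradient i = 0.00125.
Q = Σ(K_i·b_i) · W · i = 4064 × 749 × 0.001250 = 3805 m³/day.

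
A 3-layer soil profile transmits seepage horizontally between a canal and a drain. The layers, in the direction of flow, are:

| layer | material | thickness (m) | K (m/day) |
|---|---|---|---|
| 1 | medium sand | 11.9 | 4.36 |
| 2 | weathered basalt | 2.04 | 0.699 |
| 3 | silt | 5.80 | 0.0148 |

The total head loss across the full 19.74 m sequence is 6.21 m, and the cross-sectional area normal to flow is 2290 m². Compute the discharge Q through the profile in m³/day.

35.8

Flow is perpendicular to layering, so the layers act in series and the equivalent K is the thickness-weighted harmonic mean.
Total thickness L = 11.9 + 2.04 + 5.80 = 19.74 m.
Σ(b_i/K_i) = 11.9/4.36 + 2.04/0.699 + 5.80/0.0148 = 397.5 d.
K_eq = L / Σ(b_i/K_i) = 19.74 / 397.5 = 0.04966 m/day.
Q = K_eq · A · (Δh/L) = 0.04966 × 2290 × (6.21/19.74) = 35.77 m³/day.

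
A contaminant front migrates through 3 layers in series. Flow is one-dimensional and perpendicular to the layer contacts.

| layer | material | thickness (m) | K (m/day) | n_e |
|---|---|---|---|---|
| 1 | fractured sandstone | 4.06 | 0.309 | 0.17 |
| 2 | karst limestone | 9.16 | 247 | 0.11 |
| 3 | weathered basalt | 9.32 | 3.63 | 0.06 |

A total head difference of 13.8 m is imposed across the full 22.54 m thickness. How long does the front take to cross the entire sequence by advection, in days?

With flow normal to the layers, continuity requires the same specific discharge q through every layer.
Σ(b_i/K_i) = 4.06/0.309 + 9.16/247 + 9.32/3.63 = 15.74 d.
q = Δh / Σ(b_i/K_i) = 13.8 / 15.74 = 0.8765 m/day.
In each layer the seepage velocity is v_i = q/n_i, so the layer transit time is t_i = b_i·n_i / q:
  layer 1 (fractured sandstone): t_1 = 4.06 × 0.17 / 0.8765 = 0.7874 d
  layer 2 (karst limestone): t_2 = 9.16 × 0.11 / 0.8765 = 1.150 d
  layer 3 (weathered basalt): t_3 = 9.32 × 0.06 / 0.8765 = 0.6380 d
Total t = Σ t_i = 2.575 days.

2.57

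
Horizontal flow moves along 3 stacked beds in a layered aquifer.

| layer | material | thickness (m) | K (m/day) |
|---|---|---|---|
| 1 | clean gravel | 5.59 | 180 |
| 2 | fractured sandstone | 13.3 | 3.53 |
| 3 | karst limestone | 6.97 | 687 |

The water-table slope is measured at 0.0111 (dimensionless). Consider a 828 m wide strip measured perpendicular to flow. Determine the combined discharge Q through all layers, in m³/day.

53700

Flow is parallel to layering, so each bed carries its own Darcy discharge and the transmissivities add.
Σ(K_i·b_i) = 180×5.59 + 3.53×13.3 + 687×6.97 = 5842 m²/day.
Hydraulic gradient i = 0.0111.
Q = Σ(K_i·b_i) · W · i = 5842 × 828 × 0.01110 = 53688 m³/day.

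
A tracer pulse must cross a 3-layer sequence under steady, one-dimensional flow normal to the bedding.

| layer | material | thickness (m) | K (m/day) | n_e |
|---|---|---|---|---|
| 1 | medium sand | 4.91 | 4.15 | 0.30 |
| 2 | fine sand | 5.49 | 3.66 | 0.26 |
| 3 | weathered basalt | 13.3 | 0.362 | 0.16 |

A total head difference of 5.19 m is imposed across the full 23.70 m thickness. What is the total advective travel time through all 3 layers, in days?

With flow normal to the layers, continuity requires the same specific discharge q through every layer.
Σ(b_i/K_i) = 4.91/4.15 + 5.49/3.66 + 13.3/0.362 = 39.42 d.
q = Δh / Σ(b_i/K_i) = 5.19 / 39.42 = 0.1316 m/day.
In each layer the seepage velocity is v_i = q/n_i, so the layer transit time is t_i = b_i·n_i / q:
  layer 1 (medium sand): t_1 = 4.91 × 0.30 / 0.1316 = 11.19 d
  layer 2 (fine sand): t_2 = 5.49 × 0.26 / 0.1316 = 10.84 d
  layer 3 (weathered basalt): t_3 = 13.3 × 0.16 / 0.1316 = 16.16 d
Total t = Σ t_i = 38.20 days.

38.2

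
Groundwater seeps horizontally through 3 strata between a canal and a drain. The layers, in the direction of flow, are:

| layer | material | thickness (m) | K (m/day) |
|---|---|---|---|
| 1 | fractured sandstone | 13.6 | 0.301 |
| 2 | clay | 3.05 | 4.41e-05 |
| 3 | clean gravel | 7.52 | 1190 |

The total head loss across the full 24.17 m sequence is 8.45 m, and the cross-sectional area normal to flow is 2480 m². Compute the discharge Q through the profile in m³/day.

Flow is perpendicular to layering, so the layers act in series and the equivalent K is the thickness-weighted harmonic mean.
Total thickness L = 13.6 + 3.05 + 7.52 = 24.17 m.
Σ(b_i/K_i) = 13.6/0.301 + 3.05/4.41e-05 + 7.52/1190 = 69206 d.
K_eq = L / Σ(b_i/K_i) = 24.17 / 69206 = 0.0003492 m/day.
Q = K_eq · A · (Δh/L) = 0.0003492 × 2480 × (8.45/24.17) = 0.3028 m³/day.

0.303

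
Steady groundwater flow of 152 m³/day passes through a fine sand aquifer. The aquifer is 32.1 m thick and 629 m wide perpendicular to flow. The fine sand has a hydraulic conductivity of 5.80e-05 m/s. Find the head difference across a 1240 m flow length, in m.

Convert K: 5.80e-05 m/s × 86400 = 5.011 m/day.
Cross-sectional area A = 629 × 32.1 = 20191 m².
From Q = K·A·i, i = Q / (K·A) = 152 / (5.011 × 20191) = 0.001502.
Head loss Δh = i · L = 0.001502 × 1240 = 1.863 m.

1.86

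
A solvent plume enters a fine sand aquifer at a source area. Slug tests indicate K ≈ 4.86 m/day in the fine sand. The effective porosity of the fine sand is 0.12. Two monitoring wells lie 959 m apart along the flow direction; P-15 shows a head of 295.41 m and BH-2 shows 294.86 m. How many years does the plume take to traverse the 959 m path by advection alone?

113

Hydraulic gradient i = (295.41 − 294.86) / 959 = 0.55 / 959 = 0.0005735.
Darcy flux q = K · i = 4.860 × 0.0005735 = 0.002787 m/day.
Seepage velocity v = q / n_e = 0.002787 / 0.12 = 0.02323 m/day.
Travel time t = L / v = 959 / 0.02323 = 41288 days = 113.0 years.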